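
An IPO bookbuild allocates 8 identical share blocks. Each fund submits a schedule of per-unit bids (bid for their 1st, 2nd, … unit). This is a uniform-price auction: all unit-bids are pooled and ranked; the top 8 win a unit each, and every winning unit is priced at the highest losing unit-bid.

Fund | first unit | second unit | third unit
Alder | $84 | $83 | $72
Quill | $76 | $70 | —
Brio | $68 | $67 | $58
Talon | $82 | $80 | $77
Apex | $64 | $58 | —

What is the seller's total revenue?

Total revenue: $544

All unit-bids, highest first — top 8: 84 (Alder-1), 83 (Alder-2), 82 (Talon-1), 80 (Talon-2), 77 (Talon-3), 76 (Quill-1), 72 (Alder-3), 70 (Quill-2)
The (k+1)-th unit-bid is $68.
Allocation: Alder 3, Quill 2, Talon 3. Every unit priced at $68.
Revenue = 8 × 68 = $544.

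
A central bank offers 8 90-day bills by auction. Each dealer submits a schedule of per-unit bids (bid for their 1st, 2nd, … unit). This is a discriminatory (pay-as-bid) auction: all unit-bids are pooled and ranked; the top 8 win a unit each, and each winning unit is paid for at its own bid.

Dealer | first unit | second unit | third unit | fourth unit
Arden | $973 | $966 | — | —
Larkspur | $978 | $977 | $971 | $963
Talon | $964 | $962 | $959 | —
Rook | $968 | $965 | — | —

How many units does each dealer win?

Arden 2, Larkspur 3, Rook 2, Talon 1

All unit-bids, highest first — top 8: 978 (Larkspur-1), 977 (Larkspur-2), 973 (Arden-1), 971 (Larkspur-3), 968 (Rook-1), 966 (Arden-2), 965 (Rook-2), 964 (Talon-1)
Next rejected bid: $963 (not a price — pay-as-bid).
Allocation: Arden 2, Larkspur 3, Rook 2, Talon 1.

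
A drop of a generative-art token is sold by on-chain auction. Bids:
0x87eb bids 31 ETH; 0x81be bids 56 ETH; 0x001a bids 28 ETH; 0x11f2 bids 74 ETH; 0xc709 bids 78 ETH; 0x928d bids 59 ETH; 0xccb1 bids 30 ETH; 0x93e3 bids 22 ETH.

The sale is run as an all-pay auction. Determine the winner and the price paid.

All-pay auction: the highest bidder wins the item, but every bidder pays their own bid.
Bids ranked: 78 (0xc709) > 74 (0x11f2) > 59 (0x928d) > 56 (0x81be) > 31 (0x87eb) > 30 (0xccb1) > …
0xc709 wins with the top bid; all bids are sunk regardless.

0xc709 pays 78 ETH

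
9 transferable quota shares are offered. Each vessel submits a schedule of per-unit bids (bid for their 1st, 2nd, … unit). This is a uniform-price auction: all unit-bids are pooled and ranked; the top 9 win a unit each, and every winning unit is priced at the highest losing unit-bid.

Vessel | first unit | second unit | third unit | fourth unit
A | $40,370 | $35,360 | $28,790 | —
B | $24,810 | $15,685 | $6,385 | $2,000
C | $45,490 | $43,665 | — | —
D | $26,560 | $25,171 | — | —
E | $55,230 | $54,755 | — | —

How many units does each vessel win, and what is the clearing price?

All unit-bids, highest first — top 9: 55,230 (E-1), 54,755 (E-2), 45,490 (C-1), 43,665 (C-2), 40,370 (A-1), 35,360 (A-2), 28,790 (A-3), 26,560 (D-1), 25,171 (D-2)
First bid not allocated: $24,810.
Allocation: A 3, C 2, D 2, E 2.

A 3, C 2, D 2, E 2; clearing price $24,810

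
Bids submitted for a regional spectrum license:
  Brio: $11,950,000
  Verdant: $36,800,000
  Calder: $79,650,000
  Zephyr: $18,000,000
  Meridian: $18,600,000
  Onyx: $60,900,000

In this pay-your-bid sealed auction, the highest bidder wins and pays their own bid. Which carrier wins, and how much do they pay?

Calder pays $79,650,000

Pay-your-bid sealed auction: the highest bidder wins and pays their own bid.
Bids ranked: 79,650,000 (Calder) > 60,900,000 (Onyx) > 36,800,000 (Verdant) > 18,600,000 (Meridian) > 18,000,000 (Zephyr) > 11,950,000 (Brio)
Calder has the highest bid and pays exactly that: $79,650,000.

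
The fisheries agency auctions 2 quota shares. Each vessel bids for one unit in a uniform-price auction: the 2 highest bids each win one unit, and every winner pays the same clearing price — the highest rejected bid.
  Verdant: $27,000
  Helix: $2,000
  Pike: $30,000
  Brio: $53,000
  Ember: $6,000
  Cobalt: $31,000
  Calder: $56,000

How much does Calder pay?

Ordering the bids: 56,000 (Calder), 53,000 (Brio), 31,000 (Cobalt), 30,000 (Pike), …
The 2 highest are Calder, Brio.
First losing bid is Cobalt's $31,000, which sets the uniform price.
Calder wins → pays $31,000.

Calder pays $31,000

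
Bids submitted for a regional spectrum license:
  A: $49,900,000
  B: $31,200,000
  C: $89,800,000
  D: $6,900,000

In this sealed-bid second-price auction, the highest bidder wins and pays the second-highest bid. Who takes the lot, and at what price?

Rule: the highest bidder wins and pays the second-highest bid.
Sorting bids: 89,800,000 (C) > 49,900,000 (A) > 31,200,000 (B) > 6,900,000 (D)
Second-price: C pays A's bid of $49,900,000.

C pays $49,900,000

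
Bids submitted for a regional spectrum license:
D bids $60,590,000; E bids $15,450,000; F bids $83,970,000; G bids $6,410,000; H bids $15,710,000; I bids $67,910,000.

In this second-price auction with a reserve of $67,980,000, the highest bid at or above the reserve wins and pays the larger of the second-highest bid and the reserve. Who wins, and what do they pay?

F pays $67,980,000

Second-price auction with a reserve of $67,980,000: the highest bid at or above the reserve wins and pays the larger of the second-highest bid and the reserve.
Bids ranked: 83,970,000 (F) > 67,910,000 (I) > 60,590,000 (D) > 15,710,000 (H) > 15,450,000 (E) > 6,410,000 (G)
F has the top bid at or above the reserve ($83,970,000).
Second-highest bid $67,910,000 is below the reserve $67,980,000, so the reserve binds → payment $67,980,000.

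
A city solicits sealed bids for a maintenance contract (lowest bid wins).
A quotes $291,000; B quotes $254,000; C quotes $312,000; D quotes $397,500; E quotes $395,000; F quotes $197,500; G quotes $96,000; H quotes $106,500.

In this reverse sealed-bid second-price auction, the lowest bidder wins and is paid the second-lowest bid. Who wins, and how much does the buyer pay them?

Bids ranked: 96,000 (G) < 106,500 (H) < 197,500 (F) < 254,000 (B) < 291,000 (A) < 312,000 (C) < …
G is lowest; is paid the second-lowest bid, $106,500.

G is paid $106,500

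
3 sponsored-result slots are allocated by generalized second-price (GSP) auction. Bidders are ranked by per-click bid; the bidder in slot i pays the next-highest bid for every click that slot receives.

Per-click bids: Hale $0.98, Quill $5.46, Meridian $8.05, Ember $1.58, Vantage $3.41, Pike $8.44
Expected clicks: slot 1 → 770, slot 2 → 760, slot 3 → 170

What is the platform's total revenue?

Total revenue: $10927.80

Ranked by bid: $8.44 (Pike) > $8.05 (Meridian) > $5.46 (Quill) > $3.41 (Vantage) > …
Slot 1: Pike pays $8.05 × 770 = $6198.50
Slot 2: Meridian pays $5.46 × 760 = $4149.60
Slot 3: Quill pays $3.41 × 170 = $579.70
Total = $10927.80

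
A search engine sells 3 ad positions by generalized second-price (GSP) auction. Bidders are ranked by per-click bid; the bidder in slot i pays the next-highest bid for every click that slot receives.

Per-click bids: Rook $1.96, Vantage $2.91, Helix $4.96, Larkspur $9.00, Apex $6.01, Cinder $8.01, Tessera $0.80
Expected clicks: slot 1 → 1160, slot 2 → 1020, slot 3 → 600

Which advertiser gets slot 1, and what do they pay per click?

Larkspur; $8.01 per click

Ranked by bid: $9.00 (Larkspur) > $8.01 (Cinder) > $6.01 (Apex) > $4.96 (Helix) > …
Slot 1 goes to the first-ranked bidder, Larkspur, who pays the next bid down: $8.01/click.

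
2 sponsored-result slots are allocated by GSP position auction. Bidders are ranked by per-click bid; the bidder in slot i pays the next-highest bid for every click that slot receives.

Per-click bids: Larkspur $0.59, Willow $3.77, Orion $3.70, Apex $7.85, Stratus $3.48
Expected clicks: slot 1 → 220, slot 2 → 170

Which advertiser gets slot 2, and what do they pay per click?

Sorting advertisers: $7.85 (Apex) > $3.77 (Willow) > $3.70 (Orion) > …
Slot 2 goes to the second-ranked bidder, Willow, who pays the next bid down: $3.70/click.

Willow; $3.70 per click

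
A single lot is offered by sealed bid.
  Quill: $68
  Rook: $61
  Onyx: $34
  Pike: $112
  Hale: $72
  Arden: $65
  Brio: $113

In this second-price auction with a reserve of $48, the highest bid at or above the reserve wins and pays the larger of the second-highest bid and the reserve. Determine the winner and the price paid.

Sorting bids: 113 (Brio) > 112 (Pike) > 72 (Hale) > 68 (Quill) > 65 (Arden) > 61 (Rook) > …
Highest eligible bid: Brio at $113.
max(second-highest $112, reserve $48) = $112; the reserve does not bind.

Brio pays $112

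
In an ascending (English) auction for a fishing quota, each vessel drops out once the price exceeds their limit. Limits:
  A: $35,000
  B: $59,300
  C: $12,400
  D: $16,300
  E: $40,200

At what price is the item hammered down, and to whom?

B wins at $40,200

Ascending (English) auction: the price rises until one bidder remains; the winner pays the price at which the last rival dropped out.
Sorting limits: 59,300 (B) > 40,200 (E) > 35,000 (A) > 16,300 (D) > 12,400 (C)
Bidding ends when E exits at $40,200; B takes it.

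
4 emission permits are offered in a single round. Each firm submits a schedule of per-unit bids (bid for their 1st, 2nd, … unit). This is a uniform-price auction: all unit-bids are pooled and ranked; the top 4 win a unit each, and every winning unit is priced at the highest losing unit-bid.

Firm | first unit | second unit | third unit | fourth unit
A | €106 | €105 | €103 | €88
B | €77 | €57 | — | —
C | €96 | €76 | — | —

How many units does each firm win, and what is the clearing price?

A 3, C 1; clearing price €88

All unit-bids, highest first — top 4: 106 (A-1), 105 (A-2), 103 (A-3), 96 (C-1)
The (k+1)-th unit-bid is €88.
Allocation: A 3, C 1.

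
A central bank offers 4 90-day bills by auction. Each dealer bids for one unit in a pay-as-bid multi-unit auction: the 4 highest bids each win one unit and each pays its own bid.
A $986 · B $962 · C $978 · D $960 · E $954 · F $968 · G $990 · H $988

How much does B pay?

Ordering the bids: 990 (G), 988 (H), 986 (A), 978 (C), 968 (F), 962 (B), …
Winners (4 units): G, H, A, C.
B does not win → $0.

B pays $0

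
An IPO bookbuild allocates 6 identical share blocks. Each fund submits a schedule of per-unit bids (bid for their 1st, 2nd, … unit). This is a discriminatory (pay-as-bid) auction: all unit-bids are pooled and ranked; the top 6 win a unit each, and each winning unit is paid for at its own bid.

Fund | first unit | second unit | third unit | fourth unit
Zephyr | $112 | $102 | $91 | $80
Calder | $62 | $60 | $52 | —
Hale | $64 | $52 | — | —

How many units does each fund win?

Calder 1, Hale 1, Zephyr 4

All unit-bids, highest first — top 6: 112 (Zephyr-1), 102 (Zephyr-2), 91 (Zephyr-3), 80 (Zephyr-4), 64 (Hale-1), 62 (Calder-1)
Next rejected bid: $60 (not a price — pay-as-bid).
Allocation: Calder 1, Hale 1, Zephyr 4.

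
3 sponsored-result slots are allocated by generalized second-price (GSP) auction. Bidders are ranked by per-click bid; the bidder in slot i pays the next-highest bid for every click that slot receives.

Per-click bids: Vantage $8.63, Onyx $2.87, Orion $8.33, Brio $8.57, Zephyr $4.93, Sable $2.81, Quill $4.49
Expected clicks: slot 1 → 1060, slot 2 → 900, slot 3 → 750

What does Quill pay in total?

Quill pays $0.00

Ranked by bid: $8.63 (Vantage) > $8.57 (Brio) > $8.33 (Orion) > $4.93 (Zephyr) > …
Quill ranks below slot 3 → no slot, pays nothing.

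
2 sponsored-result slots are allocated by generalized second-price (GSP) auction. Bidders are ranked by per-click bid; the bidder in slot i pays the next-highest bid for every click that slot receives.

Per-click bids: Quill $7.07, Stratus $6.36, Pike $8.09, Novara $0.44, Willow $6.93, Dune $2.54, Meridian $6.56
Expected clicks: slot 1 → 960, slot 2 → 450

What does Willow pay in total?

Willow pays $0.00

Per-click bids in order: $8.09 (Pike) > $7.07 (Quill) > $6.93 (Willow) > …
Willow ranks below slot 2 → no slot, pays nothing.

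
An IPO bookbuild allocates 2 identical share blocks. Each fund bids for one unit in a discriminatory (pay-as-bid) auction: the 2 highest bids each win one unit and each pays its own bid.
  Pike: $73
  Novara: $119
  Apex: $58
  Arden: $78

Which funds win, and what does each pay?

Novara $119, Arden $78

Bids ranked high→low: 119 (Novara), 78 (Arden), 73 (Pike), 58 (Apex)
Top 2: Novara, Arden.
Each winner pays its own bid: Novara $119, Arden $78.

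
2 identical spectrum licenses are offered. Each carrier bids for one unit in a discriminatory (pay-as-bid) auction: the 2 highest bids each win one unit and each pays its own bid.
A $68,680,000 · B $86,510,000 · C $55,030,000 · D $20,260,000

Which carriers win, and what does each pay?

Sorting: 86,510,000 (B), 68,680,000 (A), 55,030,000 (C), 20,260,000 (D)
Top 2: B, A.
Each winner pays its own bid: B $86,510,000, A $68,680,000.

B $86,510,000, A $68,680,000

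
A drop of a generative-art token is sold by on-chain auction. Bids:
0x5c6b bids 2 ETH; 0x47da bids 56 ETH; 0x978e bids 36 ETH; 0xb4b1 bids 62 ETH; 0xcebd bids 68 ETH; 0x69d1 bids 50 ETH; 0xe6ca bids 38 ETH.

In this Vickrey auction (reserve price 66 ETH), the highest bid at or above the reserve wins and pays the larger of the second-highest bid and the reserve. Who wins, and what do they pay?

Bids in order: 68 (0xcebd) > 62 (0xb4b1) > 56 (0x47da) > 50 (0x69d1) > 38 (0xe6ca) > 36 (0x978e) > …
0xcebd has the top bid at or above the reserve (68 ETH).
max(second-highest 62 ETH, reserve 66 ETH) = 66 ETH.

0xcebd pays 66 ETH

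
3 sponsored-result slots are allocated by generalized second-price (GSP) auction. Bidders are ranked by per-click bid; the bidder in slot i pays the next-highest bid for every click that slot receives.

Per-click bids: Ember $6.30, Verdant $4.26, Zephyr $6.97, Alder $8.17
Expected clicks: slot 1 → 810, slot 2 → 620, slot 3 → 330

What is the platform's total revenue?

Per-click bids in order: $8.17 (Alder) > $6.97 (Zephyr) > $6.30 (Ember) > $4.26 (Verdant)
Slot 1: Alder pays $6.97 × 810 = $5645.70
Slot 2: Zephyr pays $6.30 × 620 = $3906.00
Slot 3: Ember pays $4.26 × 330 = $1405.80
Total = $10957.50

Total revenue: $10957.50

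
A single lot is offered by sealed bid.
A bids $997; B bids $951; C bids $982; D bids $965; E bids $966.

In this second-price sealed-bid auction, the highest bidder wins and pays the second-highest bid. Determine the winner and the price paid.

A pays $982

Bids in order: 997 (A) > 982 (C) > 966 (E) > 965 (D) > 951 (B)
A wins with the highest bid; price is set by the runner-up at $982.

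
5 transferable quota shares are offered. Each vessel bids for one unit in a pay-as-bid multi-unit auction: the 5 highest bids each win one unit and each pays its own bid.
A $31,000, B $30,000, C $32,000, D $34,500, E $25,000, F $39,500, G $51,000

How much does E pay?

Ordering the bids: 51,000 (G), 39,500 (F), 34,500 (D), 32,000 (C), 31,000 (A), 30,000 (B), 25,000 (E)
Winners (5 units): G, F, D, C, A.
E does not win → $0.

E pays $0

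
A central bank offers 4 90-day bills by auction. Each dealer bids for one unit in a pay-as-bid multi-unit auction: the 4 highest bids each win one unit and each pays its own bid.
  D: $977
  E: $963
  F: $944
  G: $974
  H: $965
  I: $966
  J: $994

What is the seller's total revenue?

Sorting: 994 (J), 977 (D), 974 (G), 966 (I), 965 (H), 963 (E), …
Winners (4 units): J, D, G, I.
Total revenue = 994 + 977 + 974 + 966 = $3,911.

Total revenue: $3,911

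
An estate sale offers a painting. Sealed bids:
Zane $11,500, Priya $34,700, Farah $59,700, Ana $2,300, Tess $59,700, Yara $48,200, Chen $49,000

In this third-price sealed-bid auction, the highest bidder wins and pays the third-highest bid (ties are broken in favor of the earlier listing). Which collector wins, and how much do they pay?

Farah pays $49,000

Sorting bids: 59,700 (Farah) > 59,700 (Tess) > 49,000 (Chen) > 48,200 (Yara) > 34,700 (Priya) > 11,500 (Zane) > …
Tie at $59,700 → Farah wins by tie-break.
Farah wins; payment is bid #3 in the ranking = $49,000.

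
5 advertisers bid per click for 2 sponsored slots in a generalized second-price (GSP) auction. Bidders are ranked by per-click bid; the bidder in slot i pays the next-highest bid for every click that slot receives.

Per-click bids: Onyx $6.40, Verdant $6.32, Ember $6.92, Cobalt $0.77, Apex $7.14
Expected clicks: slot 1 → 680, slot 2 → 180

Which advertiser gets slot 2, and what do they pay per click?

Per-click bids in order: $7.14 (Apex) > $6.92 (Ember) > $6.40 (Onyx) > …
Slot 2 goes to the second-ranked bidder, Ember, who pays the next bid down: $6.40/click.

Ember; $6.40 per click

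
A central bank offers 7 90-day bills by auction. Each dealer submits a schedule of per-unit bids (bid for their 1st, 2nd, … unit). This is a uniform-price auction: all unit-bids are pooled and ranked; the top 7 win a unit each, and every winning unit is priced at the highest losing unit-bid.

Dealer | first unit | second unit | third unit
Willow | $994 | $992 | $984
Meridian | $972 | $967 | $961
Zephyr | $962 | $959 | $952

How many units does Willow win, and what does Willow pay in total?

Willow: 3 units, pays $2,877

Pooled unit-bids ranked (top 7): 994 (Willow-1), 992 (Willow-2), 984 (Willow-3), 972 (Meridian-1), 967 (Meridian-2), 962 (Zephyr-1), 961 (Meridian-3)
Highest rejected unit-bid = $959.
Willow wins 3 unit(s) at $959 each.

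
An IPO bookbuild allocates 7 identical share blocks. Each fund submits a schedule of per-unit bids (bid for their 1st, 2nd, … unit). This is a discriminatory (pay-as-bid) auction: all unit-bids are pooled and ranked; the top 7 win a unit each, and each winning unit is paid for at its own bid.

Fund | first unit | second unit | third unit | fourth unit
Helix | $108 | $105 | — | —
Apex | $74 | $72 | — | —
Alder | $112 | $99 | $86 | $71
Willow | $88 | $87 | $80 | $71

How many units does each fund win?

Alder 3, Helix 2, Willow 2

All unit-bids, highest first — top 7: 112 (Alder-1), 108 (Helix-1), 105 (Helix-2), 99 (Alder-2), 88 (Willow-1), 87 (Willow-2), 86 (Alder-3)
Next rejected bid: $80 (not a price — pay-as-bid).
Allocation: Alder 3, Helix 2, Willow 2.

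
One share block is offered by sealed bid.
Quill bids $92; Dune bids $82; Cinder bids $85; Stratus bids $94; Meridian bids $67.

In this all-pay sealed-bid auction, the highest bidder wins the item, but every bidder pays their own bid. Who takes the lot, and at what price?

Bids ranked: 94 (Stratus) > 92 (Quill) > 85 (Cinder) > 82 (Dune) > 67 (Meridian)
Stratus is highest and takes the item; every bidder forfeits their bid.

Stratus pays $94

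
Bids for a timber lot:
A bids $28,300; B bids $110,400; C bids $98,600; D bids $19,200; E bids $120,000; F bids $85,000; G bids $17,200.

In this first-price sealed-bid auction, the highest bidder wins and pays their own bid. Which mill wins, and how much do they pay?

Sorting bids: 120,000 (E) > 110,400 (B) > 98,600 (C) > 85,000 (F) > 28,300 (A) > 19,200 (D) > …
First-price: E pays what they bid, $120,000.

E pays $120,000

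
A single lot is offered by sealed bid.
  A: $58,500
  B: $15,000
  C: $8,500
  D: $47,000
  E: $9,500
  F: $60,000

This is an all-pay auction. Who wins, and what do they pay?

F pays $60,000

Bids ranked: 60,000 (F) > 58,500 (A) > 47,000 (D) > 15,000 (B) > 9,500 (E) > 8,500 (C)
F wins with the top bid; all bids are sunk regardless.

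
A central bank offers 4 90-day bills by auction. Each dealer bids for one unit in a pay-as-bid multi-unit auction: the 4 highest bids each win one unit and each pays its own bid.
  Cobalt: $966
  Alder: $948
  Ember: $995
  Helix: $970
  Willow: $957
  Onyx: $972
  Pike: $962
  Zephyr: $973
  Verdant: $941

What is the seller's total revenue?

Total revenue: $3,910

Sorting: 995 (Ember), 973 (Zephyr), 972 (Onyx), 970 (Helix), 966 (Cobalt), 962 (Pike), …
Top 4: Ember, Zephyr, Onyx, Helix.
Total revenue = 995 + 973 + 972 + 970 = $3,910.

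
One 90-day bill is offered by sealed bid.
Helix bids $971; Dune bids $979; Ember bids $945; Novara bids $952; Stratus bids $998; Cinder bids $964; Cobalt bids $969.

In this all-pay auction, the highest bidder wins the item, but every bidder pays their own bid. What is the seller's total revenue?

Total revenue: $6,778

All-pay auction: the highest bidder wins the item, but every bidder pays their own bid.
Sorting bids: 998 (Stratus) > 979 (Dune) > 971 (Helix) > 969 (Cobalt) > 964 (Cinder) > 952 (Novara) > …
Stratus wins with the top bid; all bids are sunk regardless.
Every bidder forfeits their bid regardless of winning.
Revenue = 971 + 979 + 945 + 952 + 998 + 964 + 969 = $6,778.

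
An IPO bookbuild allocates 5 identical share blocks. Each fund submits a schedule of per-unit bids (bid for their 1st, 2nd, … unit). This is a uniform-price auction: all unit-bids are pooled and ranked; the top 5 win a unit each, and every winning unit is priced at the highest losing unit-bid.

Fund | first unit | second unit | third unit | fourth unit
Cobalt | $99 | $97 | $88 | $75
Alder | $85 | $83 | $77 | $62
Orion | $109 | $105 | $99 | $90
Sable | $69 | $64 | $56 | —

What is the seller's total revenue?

Total revenue: $450

Pooled unit-bids ranked (top 5): 109 (Orion-1), 105 (Orion-2), 99 (Cobalt-1), 99 (Orion-3), 97 (Cobalt-2)
First bid not allocated: $90.
Allocation: Cobalt 2, Orion 3. Every unit priced at $90.
Revenue = 5 × 90 = $450.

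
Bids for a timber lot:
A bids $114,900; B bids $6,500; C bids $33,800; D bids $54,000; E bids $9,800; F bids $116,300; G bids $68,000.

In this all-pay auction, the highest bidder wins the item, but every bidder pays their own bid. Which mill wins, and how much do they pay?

Bids ranked: 116,300 (F) > 114,900 (A) > 68,000 (G) > 54,000 (D) > 33,800 (C) > 9,800 (E) > …
F wins with the top bid; all bids are sunk regardless.

F pays $116,300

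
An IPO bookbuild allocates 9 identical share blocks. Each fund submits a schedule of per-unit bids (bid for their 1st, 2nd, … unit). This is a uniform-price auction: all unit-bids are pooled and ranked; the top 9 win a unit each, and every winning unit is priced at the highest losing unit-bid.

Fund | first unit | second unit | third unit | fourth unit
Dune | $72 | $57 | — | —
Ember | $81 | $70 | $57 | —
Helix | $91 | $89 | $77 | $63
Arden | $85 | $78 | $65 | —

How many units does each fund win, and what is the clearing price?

Arden 3, Dune 1, Ember 2, Helix 3; clearing price $63

All unit-bids, highest first — top 9: 91 (Helix-1), 89 (Helix-2), 85 (Arden-1), 81 (Ember-1), 78 (Arden-2), 77 (Helix-3), 72 (Dune-1), 70 (Ember-2), 65 (Arden-3)
Highest rejected unit-bid = $63.
Allocation: Arden 3, Dune 1, Ember 2, Helix 3.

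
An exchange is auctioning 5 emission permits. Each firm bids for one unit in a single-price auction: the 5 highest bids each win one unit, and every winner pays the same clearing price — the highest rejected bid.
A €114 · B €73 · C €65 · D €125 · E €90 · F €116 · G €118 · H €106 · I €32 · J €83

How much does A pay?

Bids ranked high→low: 125 (D), 118 (G), 116 (F), 114 (A), 106 (H), 90 (E), 83 (J), …
The 5 highest are D, G, F, A, H.
Clearing price = highest rejected bid = €90.
A wins → pays €90.

A pays €90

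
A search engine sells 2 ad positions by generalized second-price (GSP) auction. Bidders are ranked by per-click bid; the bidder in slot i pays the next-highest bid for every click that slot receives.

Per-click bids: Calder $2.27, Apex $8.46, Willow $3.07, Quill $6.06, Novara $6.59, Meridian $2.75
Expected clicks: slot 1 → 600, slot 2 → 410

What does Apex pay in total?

Apex pays $3954.00

Per-click bids in order: $8.46 (Apex) > $6.59 (Novara) > $6.06 (Quill) > …
Apex holds slot 1 → pays next bid $6.59 × 600 clicks = $3954.00.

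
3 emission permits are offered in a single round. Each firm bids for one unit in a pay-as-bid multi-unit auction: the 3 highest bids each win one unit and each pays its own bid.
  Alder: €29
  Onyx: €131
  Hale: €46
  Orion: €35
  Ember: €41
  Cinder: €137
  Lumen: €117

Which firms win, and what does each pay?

Cinder €137, Onyx €131, Lumen €117

Sorting: 137 (Cinder), 131 (Onyx), 117 (Lumen), 46 (Hale), 41 (Ember), …
Winners (3 units): Cinder, Onyx, Lumen.
Each winner pays its own bid: Cinder €137, Onyx €131, Lumen €117.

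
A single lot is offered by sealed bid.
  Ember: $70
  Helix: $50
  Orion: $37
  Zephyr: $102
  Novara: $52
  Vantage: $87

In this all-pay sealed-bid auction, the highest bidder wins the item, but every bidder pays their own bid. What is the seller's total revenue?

Total revenue: $398

All-pay sealed-bid auction: the highest bidder wins the item, but every bidder pays their own bid.
Sorting bids: 102 (Zephyr) > 87 (Vantage) > 70 (Ember) > 52 (Novara) > 50 (Helix) > 37 (Orion)
Zephyr wins with the top bid; all bids are sunk regardless.
Every bidder forfeits their bid regardless of winning.
Revenue = 70 + 50 + 37 + 102 + 52 + 87 = $398.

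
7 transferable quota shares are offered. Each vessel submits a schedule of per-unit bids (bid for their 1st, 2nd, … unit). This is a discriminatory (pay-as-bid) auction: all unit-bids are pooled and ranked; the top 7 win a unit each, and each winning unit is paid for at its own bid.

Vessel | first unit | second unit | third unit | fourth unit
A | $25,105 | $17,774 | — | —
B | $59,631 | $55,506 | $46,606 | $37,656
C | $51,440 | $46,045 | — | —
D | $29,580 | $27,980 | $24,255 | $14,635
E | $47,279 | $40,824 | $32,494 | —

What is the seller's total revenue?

Merging the schedules and taking the best 7: 59,631 (B-1), 55,506 (B-2), 51,440 (C-1), 47,279 (E-1), 46,606 (B-3), 46,045 (C-2), 40,824 (E-2)
Next rejected bid: $37,656 (not a price — pay-as-bid).
Each winning unit pays its own bid.
Revenue = 59,631 + 55,506 + 51,440 + 47,279 + 46,606 + 46,045 + 40,824 = $347,331.

Total revenue: $347,331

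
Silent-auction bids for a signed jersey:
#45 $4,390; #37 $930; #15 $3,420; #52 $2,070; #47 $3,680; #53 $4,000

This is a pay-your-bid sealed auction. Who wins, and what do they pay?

#45 pays $4,390

Pay-your-bid sealed auction: the highest bidder wins and pays their own bid.
Sorting bids: 4,390 (#45) > 4,000 (#53) > 3,680 (#47) > 3,420 (#15) > 2,070 (#52) > 930 (#37)
First-price: #45 pays what they bid, $4,390.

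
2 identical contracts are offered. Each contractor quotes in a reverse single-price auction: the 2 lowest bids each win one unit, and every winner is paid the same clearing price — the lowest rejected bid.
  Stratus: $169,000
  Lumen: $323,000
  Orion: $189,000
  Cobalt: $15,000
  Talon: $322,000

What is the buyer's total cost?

Total cost: $378,000

Sorting: 15,000 (Cobalt), 169,000 (Stratus), 189,000 (Orion), 322,000 (Talon), …
The 2 lowest are Cobalt, Stratus.
Lowest unsuccessful bid: $189,000 → clearing price.
Total cost = 2 × $189,000 = $378,000.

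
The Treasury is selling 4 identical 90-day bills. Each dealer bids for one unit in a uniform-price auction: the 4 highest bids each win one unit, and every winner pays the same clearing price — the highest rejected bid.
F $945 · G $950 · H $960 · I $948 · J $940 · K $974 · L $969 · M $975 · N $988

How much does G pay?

G pays $0

Ordering the bids: 988 (N), 975 (M), 974 (K), 969 (L), 960 (H), 950 (G), …
The 4 highest are N, M, K, L.
Highest unsuccessful bid: $960 → clearing price.
G does not win → pays $0.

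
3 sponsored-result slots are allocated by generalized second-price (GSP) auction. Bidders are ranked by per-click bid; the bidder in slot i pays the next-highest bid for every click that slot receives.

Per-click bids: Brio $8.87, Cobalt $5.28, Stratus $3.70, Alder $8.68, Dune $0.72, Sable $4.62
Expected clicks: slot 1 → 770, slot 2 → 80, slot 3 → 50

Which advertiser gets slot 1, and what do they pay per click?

Brio; $8.68 per click

Sorting advertisers: $8.87 (Brio) > $8.68 (Alder) > $5.28 (Cobalt) > $4.62 (Sable) > …
Slot 1 goes to the first-ranked bidder, Brio, who pays the next bid down: $8.68/click.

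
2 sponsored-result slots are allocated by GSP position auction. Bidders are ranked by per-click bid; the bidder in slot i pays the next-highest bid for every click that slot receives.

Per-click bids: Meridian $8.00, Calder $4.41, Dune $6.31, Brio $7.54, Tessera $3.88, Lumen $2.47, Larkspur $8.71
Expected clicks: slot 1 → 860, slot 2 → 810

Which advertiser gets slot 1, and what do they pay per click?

Larkspur; $8.00 per click

Ranked by bid: $8.71 (Larkspur) > $8.00 (Meridian) > $7.54 (Brio) > …
Slot 1 goes to the first-ranked bidder, Larkspur, who pays the next bid down: $8.00/click.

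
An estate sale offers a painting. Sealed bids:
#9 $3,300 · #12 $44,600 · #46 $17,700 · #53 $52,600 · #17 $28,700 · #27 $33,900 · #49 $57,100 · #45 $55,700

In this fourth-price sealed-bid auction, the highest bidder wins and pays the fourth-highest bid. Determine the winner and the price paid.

#49 pays $44,600

Rule: the highest bidder wins and pays the fourth-highest bid.
Sorting bids: 57,100 (#49) > 55,700 (#45) > 52,600 (#53) > 44,600 (#12) > 33,900 (#27) > 28,700 (#17) > …
#49 wins; payment is bid #4 in the ranking = $44,600.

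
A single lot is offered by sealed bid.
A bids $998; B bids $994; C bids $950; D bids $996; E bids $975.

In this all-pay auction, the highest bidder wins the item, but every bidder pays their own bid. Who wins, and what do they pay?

A pays $998

Bids in order: 998 (A) > 996 (D) > 994 (B) > 975 (E) > 950 (C)
A wins with the top bid; all bids are sunk regardless.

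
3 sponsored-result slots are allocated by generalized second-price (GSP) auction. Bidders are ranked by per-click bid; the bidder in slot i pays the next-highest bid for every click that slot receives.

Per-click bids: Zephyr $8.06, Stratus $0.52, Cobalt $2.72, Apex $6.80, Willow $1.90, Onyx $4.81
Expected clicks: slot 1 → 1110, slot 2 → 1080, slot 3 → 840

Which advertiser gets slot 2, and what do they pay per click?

Apex; $4.81 per click

Per-click bids in order: $8.06 (Zephyr) > $6.80 (Apex) > $4.81 (Onyx) > $2.72 (Cobalt) > …
Slot 2 goes to the second-ranked bidder, Apex, who pays the next bid down: $4.81/click.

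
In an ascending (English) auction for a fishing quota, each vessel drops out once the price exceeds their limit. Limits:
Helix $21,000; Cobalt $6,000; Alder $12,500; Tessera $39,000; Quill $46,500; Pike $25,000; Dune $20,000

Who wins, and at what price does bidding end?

Limits ranked: 46,500 (Quill) > 39,000 (Tessera) > 25,000 (Pike) > 21,000 (Helix) > 20,000 (Dune) > 12,500 (Alder) > …
Tessera is the last rival to drop out, at $39,000; Quill remains and wins at that price.

Quill wins at $39,000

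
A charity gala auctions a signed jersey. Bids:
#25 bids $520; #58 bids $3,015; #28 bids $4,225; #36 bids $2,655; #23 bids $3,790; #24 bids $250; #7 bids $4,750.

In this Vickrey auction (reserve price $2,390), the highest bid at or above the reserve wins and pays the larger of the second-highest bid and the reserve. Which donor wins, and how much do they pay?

#7 pays $4,225

Sorting bids: 4,750 (#7) > 4,225 (#28) > 3,790 (#23) > 3,015 (#58) > 2,655 (#36) > 520 (#25) > …
#7 has the top bid at or above the reserve ($4,750).
Second-highest bid $4,225 exceeds the reserve $2,390 → payment $4,225.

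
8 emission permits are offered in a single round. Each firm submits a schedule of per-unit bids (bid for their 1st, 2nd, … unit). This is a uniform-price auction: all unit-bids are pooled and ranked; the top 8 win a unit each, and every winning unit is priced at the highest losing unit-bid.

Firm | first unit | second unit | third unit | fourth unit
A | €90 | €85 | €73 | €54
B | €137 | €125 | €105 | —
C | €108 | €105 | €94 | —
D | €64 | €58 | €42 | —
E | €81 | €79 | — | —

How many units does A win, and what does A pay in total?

Merging the schedules and taking the best 8: 137 (B-1), 125 (B-2), 108 (C-1), 105 (B-3), 105 (C-2), 94 (C-3), 90 (A-1), 85 (A-2)
Highest rejected unit-bid = €81.
A wins 2 unit(s) at €81 each.

A: 2 units, pays €162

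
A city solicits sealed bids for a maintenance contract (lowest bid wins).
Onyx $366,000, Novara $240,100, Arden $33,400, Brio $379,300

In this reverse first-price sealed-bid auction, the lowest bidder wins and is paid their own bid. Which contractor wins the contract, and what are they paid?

Arden is paid $33,400

Bids ranked: 33,400 (Arden) < 240,100 (Novara) < 366,000 (Onyx) < 379,300 (Brio)
First-price: Arden is paid what they bid, $33,400.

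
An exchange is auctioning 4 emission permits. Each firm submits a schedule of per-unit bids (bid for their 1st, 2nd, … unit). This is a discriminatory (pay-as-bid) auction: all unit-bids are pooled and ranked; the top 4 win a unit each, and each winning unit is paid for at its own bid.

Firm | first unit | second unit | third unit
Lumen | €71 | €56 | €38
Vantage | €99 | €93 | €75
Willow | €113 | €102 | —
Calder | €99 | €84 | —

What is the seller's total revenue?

All unit-bids, highest first — top 4: 113 (Willow-1), 102 (Willow-2), 99 (Vantage-1), 99 (Calder-1)
Next rejected bid: €93 (not a price — pay-as-bid).
Each winning unit pays its own bid.
Revenue = 113 + 102 + 99 + 99 = €413.

Total revenue: €413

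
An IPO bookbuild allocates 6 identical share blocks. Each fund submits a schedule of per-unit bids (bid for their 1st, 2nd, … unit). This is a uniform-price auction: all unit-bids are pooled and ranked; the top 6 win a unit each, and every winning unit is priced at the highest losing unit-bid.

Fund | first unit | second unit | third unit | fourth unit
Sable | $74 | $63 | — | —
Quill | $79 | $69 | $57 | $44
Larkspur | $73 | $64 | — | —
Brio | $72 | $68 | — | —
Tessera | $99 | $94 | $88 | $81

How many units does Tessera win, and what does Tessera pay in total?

Tessera: 4 units, pays $292

Merging the schedules and taking the best 6: 99 (Tessera-1), 94 (Tessera-2), 88 (Tessera-3), 81 (Tessera-4), 79 (Quill-1), 74 (Sable-1)
First bid not allocated: $73.
Tessera wins 4 unit(s) at $73 each.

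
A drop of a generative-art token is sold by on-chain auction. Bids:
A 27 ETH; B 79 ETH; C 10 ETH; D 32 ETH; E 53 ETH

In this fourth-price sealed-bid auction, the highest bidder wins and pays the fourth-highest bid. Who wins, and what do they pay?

Bids ranked: 79 (B) > 53 (E) > 32 (D) > 27 (A) > 10 (C)
B is highest; pays the fourth-highest bid, 27 ETH.

B pays 27 ETH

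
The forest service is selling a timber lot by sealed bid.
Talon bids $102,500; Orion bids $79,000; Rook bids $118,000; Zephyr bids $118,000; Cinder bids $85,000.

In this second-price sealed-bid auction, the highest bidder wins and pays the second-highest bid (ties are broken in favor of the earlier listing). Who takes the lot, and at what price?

Second-price sealed-bid auction: the highest bidder wins and pays the second-highest bid.
Sorting bids: 118,000 (Rook) > 118,000 (Zephyr) > 102,500 (Talon) > 85,000 (Cinder) > 79,000 (Orion)
Rook and Zephyr tie at $118,000; tie-break gives it to Rook.
Second-price: Rook pays Zephyr's bid of $118,000.

Rook pays $118,000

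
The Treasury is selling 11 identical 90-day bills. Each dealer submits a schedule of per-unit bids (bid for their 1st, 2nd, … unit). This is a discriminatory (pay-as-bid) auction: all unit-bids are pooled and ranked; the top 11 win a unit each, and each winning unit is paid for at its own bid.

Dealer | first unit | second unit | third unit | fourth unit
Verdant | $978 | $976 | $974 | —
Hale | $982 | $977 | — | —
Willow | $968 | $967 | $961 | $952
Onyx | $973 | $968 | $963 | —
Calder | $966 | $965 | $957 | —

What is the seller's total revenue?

Pooled unit-bids ranked (top 11): 982 (Hale-1), 978 (Verdant-1), 977 (Hale-2), 976 (Verdant-2), 974 (Verdant-3), 973 (Onyx-1), 968 (Willow-1), 968 (Onyx-2), 967 (Willow-2), 966 (Calder-1), 965 (Calder-2)
Next rejected bid: $963 (not a price — pay-as-bid).
Each winning unit pays its own bid.
Revenue = 982 + 978 + 977 + 976 + 974 + 973 + 968 + 968 + 967 + 966 + 965 = $10,694.

Total revenue: $10,694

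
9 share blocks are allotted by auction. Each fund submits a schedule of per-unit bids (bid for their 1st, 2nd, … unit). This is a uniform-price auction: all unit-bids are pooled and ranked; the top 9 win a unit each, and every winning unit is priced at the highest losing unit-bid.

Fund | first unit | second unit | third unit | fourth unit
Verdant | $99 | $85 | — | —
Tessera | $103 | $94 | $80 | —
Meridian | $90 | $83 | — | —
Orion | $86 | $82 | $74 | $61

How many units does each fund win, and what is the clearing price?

Pooled unit-bids ranked (top 9): 103 (Tessera-1), 99 (Verdant-1), 94 (Tessera-2), 90 (Meridian-1), 86 (Orion-1), 85 (Verdant-2), 83 (Meridian-2), 82 (Orion-2), 80 (Tessera-3)
The (k+1)-th unit-bid is $74.
Allocation: Meridian 2, Orion 2, Tessera 3, Verdant 2.

Meridian 2, Orion 2, Tessera 3, Verdant 2; clearing price $74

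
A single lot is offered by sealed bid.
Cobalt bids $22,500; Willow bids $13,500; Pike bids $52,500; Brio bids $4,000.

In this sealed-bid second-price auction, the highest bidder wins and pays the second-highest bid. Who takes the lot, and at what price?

Rule: the highest bidder wins and pays the second-highest bid.
Bids ranked: 52,500 (Pike) > 22,500 (Cobalt) > 13,500 (Willow) > 4,000 (Brio)
Second-price: Pike pays Cobalt's bid of $22,500.

Pike pays $22,500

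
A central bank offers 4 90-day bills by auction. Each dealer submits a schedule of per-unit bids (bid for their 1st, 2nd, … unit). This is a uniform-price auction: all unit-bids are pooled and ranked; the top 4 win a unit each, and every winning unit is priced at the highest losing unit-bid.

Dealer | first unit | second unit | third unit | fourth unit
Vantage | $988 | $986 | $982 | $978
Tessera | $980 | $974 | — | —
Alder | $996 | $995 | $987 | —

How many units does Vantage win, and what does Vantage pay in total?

Vantage: 1 unit, pays $986

Merging the schedules and taking the best 4: 996 (Alder-1), 995 (Alder-2), 988 (Vantage-1), 987 (Alder-3)
First bid not allocated: $986.
Vantage wins 1 unit(s) at $986 each.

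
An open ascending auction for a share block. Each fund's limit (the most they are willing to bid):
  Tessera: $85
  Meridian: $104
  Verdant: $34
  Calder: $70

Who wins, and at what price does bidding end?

Sorting limits: 104 (Meridian) > 85 (Tessera) > 70 (Calder) > 34 (Verdant)
Once the price passes $85, only Meridian is left; the hammer falls at Tessera's limit of $85.

Meridian wins at $85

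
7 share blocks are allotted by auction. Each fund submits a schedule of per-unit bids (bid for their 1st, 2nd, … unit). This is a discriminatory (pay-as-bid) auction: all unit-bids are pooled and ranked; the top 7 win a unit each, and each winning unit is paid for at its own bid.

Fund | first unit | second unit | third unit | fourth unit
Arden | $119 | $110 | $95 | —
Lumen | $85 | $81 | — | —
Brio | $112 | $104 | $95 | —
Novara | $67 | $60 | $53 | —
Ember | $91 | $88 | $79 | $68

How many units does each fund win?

Pooled unit-bids ranked (top 7): 119 (Arden-1), 112 (Brio-1), 110 (Arden-2), 104 (Brio-2), 95 (Arden-3), 95 (Brio-3), 91 (Ember-1)
Next rejected bid: $88 (not a price — pay-as-bid).
Allocation: Arden 3, Brio 3, Ember 1.

Arden 3, Brio 3, Ember 1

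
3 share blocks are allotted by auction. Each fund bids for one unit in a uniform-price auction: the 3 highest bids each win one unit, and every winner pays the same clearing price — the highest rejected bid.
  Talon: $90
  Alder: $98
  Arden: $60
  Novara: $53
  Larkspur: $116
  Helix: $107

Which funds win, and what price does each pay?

Larkspur, Helix, Alder; each pays $90

Sorting: 116 (Larkspur), 107 (Helix), 98 (Alder), 90 (Talon), 60 (Arden), …
Top 3: Larkspur, Helix, Alder.
First losing bid is Talon's $90, which sets the uniform price.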